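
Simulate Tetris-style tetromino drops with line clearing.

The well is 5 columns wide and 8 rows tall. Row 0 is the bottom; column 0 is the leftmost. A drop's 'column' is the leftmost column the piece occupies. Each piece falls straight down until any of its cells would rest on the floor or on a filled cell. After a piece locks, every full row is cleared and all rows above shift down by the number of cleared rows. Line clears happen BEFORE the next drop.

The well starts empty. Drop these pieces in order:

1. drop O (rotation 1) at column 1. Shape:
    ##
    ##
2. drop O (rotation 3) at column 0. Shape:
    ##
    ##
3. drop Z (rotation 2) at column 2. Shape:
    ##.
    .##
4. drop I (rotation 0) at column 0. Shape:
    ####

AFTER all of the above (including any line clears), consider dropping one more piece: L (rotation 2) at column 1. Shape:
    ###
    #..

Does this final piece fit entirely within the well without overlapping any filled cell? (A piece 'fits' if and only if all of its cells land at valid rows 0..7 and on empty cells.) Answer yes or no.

Drop 1: O rot1 at col 1 lands with bottom-row=0; cleared 0 line(s) (total 0); column heights now [0 2 2 0 0], max=2
Drop 2: O rot3 at col 0 lands with bottom-row=2; cleared 0 line(s) (total 0); column heights now [4 4 2 0 0], max=4
Drop 3: Z rot2 at col 2 lands with bottom-row=1; cleared 0 line(s) (total 0); column heights now [4 4 3 3 2], max=4
Drop 4: I rot0 at col 0 lands with bottom-row=4; cleared 0 line(s) (total 0); column heights now [5 5 5 5 2], max=5
Test piece L rot2 at col 1 (width 3): heights before test = [5 5 5 5 2]; fits = True

Answer: yes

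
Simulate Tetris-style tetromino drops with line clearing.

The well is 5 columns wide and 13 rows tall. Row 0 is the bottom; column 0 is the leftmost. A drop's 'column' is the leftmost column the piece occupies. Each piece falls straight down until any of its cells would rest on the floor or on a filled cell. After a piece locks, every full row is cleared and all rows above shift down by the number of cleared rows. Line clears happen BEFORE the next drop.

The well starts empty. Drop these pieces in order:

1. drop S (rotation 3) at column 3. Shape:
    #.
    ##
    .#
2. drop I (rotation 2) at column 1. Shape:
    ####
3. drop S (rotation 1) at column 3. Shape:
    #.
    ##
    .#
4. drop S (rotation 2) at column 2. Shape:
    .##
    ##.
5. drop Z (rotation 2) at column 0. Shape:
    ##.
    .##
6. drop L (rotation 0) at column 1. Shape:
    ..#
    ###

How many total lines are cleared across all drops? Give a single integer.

Answer: 0

Derivation:
Drop 1: S rot3 at col 3 lands with bottom-row=0; cleared 0 line(s) (total 0); column heights now [0 0 0 3 2], max=3
Drop 2: I rot2 at col 1 lands with bottom-row=3; cleared 0 line(s) (total 0); column heights now [0 4 4 4 4], max=4
Drop 3: S rot1 at col 3 lands with bottom-row=4; cleared 0 line(s) (total 0); column heights now [0 4 4 7 6], max=7
Drop 4: S rot2 at col 2 lands with bottom-row=7; cleared 0 line(s) (total 0); column heights now [0 4 8 9 9], max=9
Drop 5: Z rot2 at col 0 lands with bottom-row=8; cleared 0 line(s) (total 0); column heights now [10 10 9 9 9], max=10
Drop 6: L rot0 at col 1 lands with bottom-row=10; cleared 0 line(s) (total 0); column heights now [10 11 11 12 9], max=12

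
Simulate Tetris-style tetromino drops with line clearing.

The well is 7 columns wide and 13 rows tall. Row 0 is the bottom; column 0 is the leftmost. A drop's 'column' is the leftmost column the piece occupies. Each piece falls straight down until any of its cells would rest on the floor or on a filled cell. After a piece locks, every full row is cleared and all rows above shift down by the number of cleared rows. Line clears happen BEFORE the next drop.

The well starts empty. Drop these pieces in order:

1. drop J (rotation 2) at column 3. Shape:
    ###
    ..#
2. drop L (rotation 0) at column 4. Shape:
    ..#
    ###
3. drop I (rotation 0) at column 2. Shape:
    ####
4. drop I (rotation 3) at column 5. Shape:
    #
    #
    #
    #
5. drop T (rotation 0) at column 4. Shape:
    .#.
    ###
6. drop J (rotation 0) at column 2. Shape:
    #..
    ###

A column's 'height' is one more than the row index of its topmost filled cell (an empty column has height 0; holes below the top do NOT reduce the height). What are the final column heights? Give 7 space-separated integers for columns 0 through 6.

Drop 1: J rot2 at col 3 lands with bottom-row=0; cleared 0 line(s) (total 0); column heights now [0 0 0 2 2 2 0], max=2
Drop 2: L rot0 at col 4 lands with bottom-row=2; cleared 0 line(s) (total 0); column heights now [0 0 0 2 3 3 4], max=4
Drop 3: I rot0 at col 2 lands with bottom-row=3; cleared 0 line(s) (total 0); column heights now [0 0 4 4 4 4 4], max=4
Drop 4: I rot3 at col 5 lands with bottom-row=4; cleared 0 line(s) (total 0); column heights now [0 0 4 4 4 8 4], max=8
Drop 5: T rot0 at col 4 lands with bottom-row=8; cleared 0 line(s) (total 0); column heights now [0 0 4 4 9 10 9], max=10
Drop 6: J rot0 at col 2 lands with bottom-row=9; cleared 0 line(s) (total 0); column heights now [0 0 11 10 10 10 9], max=11

Answer: 0 0 11 10 10 10 9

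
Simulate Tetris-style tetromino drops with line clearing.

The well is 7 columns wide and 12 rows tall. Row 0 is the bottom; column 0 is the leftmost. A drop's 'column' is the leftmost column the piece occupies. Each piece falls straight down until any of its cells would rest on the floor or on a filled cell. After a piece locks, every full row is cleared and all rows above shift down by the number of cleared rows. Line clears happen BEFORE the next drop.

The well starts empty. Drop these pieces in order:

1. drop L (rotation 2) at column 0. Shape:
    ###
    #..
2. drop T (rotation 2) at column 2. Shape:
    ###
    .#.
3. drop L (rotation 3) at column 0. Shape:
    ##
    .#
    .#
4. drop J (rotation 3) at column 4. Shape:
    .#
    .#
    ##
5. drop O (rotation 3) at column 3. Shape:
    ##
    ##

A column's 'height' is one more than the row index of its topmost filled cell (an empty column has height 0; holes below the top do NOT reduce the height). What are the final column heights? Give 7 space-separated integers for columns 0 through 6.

Answer: 5 5 3 6 6 6 0

Derivation:
Drop 1: L rot2 at col 0 lands with bottom-row=0; cleared 0 line(s) (total 0); column heights now [2 2 2 0 0 0 0], max=2
Drop 2: T rot2 at col 2 lands with bottom-row=1; cleared 0 line(s) (total 0); column heights now [2 2 3 3 3 0 0], max=3
Drop 3: L rot3 at col 0 lands with bottom-row=2; cleared 0 line(s) (total 0); column heights now [5 5 3 3 3 0 0], max=5
Drop 4: J rot3 at col 4 lands with bottom-row=3; cleared 0 line(s) (total 0); column heights now [5 5 3 3 4 6 0], max=6
Drop 5: O rot3 at col 3 lands with bottom-row=4; cleared 0 line(s) (total 0); column heights now [5 5 3 6 6 6 0], max=6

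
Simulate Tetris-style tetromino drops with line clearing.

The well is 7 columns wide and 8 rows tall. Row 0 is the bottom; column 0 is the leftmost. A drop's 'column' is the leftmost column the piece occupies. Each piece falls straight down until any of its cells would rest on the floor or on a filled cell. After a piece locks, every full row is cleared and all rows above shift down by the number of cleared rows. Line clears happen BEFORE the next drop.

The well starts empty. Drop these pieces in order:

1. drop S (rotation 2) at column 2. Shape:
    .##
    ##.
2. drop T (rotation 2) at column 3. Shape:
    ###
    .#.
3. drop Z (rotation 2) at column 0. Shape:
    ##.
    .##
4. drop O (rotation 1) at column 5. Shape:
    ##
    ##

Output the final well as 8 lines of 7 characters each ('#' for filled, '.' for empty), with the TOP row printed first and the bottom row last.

Answer: .......
.......
.....##
.....##
...###.
##..#..
.####..
..##...

Derivation:
Drop 1: S rot2 at col 2 lands with bottom-row=0; cleared 0 line(s) (total 0); column heights now [0 0 1 2 2 0 0], max=2
Drop 2: T rot2 at col 3 lands with bottom-row=2; cleared 0 line(s) (total 0); column heights now [0 0 1 4 4 4 0], max=4
Drop 3: Z rot2 at col 0 lands with bottom-row=1; cleared 0 line(s) (total 0); column heights now [3 3 2 4 4 4 0], max=4
Drop 4: O rot1 at col 5 lands with bottom-row=4; cleared 0 line(s) (total 0); column heights now [3 3 2 4 4 6 6], max=6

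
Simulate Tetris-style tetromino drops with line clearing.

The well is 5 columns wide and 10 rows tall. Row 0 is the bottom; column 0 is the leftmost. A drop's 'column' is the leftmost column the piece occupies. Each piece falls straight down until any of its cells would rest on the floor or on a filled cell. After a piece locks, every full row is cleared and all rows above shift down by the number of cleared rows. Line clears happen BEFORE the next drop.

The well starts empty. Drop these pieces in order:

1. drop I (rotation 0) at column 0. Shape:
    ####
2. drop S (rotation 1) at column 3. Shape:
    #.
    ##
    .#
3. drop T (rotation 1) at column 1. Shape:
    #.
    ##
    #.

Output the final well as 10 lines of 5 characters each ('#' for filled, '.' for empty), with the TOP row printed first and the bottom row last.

Answer: .....
.....
.....
.....
.....
.....
.....
.#...
.###.
.#.##

Derivation:
Drop 1: I rot0 at col 0 lands with bottom-row=0; cleared 0 line(s) (total 0); column heights now [1 1 1 1 0], max=1
Drop 2: S rot1 at col 3 lands with bottom-row=0; cleared 1 line(s) (total 1); column heights now [0 0 0 2 1], max=2
Drop 3: T rot1 at col 1 lands with bottom-row=0; cleared 0 line(s) (total 1); column heights now [0 3 2 2 1], max=3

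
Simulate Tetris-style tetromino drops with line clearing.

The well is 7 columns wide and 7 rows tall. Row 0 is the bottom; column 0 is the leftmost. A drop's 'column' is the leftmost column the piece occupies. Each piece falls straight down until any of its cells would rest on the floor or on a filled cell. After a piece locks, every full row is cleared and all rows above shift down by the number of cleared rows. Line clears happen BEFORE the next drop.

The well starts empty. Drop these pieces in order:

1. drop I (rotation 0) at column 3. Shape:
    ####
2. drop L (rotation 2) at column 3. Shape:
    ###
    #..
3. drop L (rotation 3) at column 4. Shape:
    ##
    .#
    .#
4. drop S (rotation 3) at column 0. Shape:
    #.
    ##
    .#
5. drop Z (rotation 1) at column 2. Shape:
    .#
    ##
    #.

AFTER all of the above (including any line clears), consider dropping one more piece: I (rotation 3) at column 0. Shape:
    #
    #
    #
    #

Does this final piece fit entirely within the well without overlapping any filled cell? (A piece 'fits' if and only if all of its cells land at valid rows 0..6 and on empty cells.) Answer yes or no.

Drop 1: I rot0 at col 3 lands with bottom-row=0; cleared 0 line(s) (total 0); column heights now [0 0 0 1 1 1 1], max=1
Drop 2: L rot2 at col 3 lands with bottom-row=1; cleared 0 line(s) (total 0); column heights now [0 0 0 3 3 3 1], max=3
Drop 3: L rot3 at col 4 lands with bottom-row=3; cleared 0 line(s) (total 0); column heights now [0 0 0 3 6 6 1], max=6
Drop 4: S rot3 at col 0 lands with bottom-row=0; cleared 0 line(s) (total 0); column heights now [3 2 0 3 6 6 1], max=6
Drop 5: Z rot1 at col 2 lands with bottom-row=2; cleared 0 line(s) (total 0); column heights now [3 2 4 5 6 6 1], max=6
Test piece I rot3 at col 0 (width 1): heights before test = [3 2 4 5 6 6 1]; fits = True

Answer: yes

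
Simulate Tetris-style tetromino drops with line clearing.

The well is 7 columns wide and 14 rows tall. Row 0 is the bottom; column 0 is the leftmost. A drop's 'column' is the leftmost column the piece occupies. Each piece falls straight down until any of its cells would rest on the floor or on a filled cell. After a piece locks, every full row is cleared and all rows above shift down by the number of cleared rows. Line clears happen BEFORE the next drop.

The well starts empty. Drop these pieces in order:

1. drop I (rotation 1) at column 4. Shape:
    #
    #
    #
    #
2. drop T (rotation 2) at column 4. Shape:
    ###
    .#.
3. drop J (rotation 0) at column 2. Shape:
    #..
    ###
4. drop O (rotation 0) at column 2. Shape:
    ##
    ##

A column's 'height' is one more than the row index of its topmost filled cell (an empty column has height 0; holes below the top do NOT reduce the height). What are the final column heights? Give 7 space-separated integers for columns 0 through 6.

Answer: 0 0 9 9 6 5 5

Derivation:
Drop 1: I rot1 at col 4 lands with bottom-row=0; cleared 0 line(s) (total 0); column heights now [0 0 0 0 4 0 0], max=4
Drop 2: T rot2 at col 4 lands with bottom-row=3; cleared 0 line(s) (total 0); column heights now [0 0 0 0 5 5 5], max=5
Drop 3: J rot0 at col 2 lands with bottom-row=5; cleared 0 line(s) (total 0); column heights now [0 0 7 6 6 5 5], max=7
Drop 4: O rot0 at col 2 lands with bottom-row=7; cleared 0 line(s) (total 0); column heights now [0 0 9 9 6 5 5], max=9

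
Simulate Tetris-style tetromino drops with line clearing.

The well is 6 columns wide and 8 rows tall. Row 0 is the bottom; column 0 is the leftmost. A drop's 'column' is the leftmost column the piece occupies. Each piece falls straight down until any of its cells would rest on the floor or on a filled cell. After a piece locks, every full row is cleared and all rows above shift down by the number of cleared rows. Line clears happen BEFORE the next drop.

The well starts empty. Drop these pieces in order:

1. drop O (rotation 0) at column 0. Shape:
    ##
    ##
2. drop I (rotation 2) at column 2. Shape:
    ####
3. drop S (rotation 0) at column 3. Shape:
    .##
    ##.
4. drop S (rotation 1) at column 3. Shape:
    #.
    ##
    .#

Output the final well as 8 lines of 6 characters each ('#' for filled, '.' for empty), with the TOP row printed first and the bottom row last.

Answer: ......
......
......
...#..
...##.
....#.
....##
##.##.

Derivation:
Drop 1: O rot0 at col 0 lands with bottom-row=0; cleared 0 line(s) (total 0); column heights now [2 2 0 0 0 0], max=2
Drop 2: I rot2 at col 2 lands with bottom-row=0; cleared 1 line(s) (total 1); column heights now [1 1 0 0 0 0], max=1
Drop 3: S rot0 at col 3 lands with bottom-row=0; cleared 0 line(s) (total 1); column heights now [1 1 0 1 2 2], max=2
Drop 4: S rot1 at col 3 lands with bottom-row=2; cleared 0 line(s) (total 1); column heights now [1 1 0 5 4 2], max=5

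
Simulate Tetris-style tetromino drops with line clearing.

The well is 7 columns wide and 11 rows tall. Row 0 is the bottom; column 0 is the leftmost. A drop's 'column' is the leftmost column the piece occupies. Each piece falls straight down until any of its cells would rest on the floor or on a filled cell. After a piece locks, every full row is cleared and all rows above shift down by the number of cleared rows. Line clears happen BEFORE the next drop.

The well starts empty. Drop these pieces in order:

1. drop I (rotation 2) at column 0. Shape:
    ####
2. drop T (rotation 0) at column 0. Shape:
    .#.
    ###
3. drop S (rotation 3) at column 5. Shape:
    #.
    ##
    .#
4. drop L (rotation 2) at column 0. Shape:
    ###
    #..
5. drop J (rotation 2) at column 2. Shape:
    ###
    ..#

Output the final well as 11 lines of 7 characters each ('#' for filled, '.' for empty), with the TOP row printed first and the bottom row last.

Answer: .......
.......
.......
.......
.......
.......
..###..
###.#..
##...#.
###..##
####..#

Derivation:
Drop 1: I rot2 at col 0 lands with bottom-row=0; cleared 0 line(s) (total 0); column heights now [1 1 1 1 0 0 0], max=1
Drop 2: T rot0 at col 0 lands with bottom-row=1; cleared 0 line(s) (total 0); column heights now [2 3 2 1 0 0 0], max=3
Drop 3: S rot3 at col 5 lands with bottom-row=0; cleared 0 line(s) (total 0); column heights now [2 3 2 1 0 3 2], max=3
Drop 4: L rot2 at col 0 lands with bottom-row=2; cleared 0 line(s) (total 0); column heights now [4 4 4 1 0 3 2], max=4
Drop 5: J rot2 at col 2 lands with bottom-row=3; cleared 0 line(s) (total 0); column heights now [4 4 5 5 5 3 2], max=5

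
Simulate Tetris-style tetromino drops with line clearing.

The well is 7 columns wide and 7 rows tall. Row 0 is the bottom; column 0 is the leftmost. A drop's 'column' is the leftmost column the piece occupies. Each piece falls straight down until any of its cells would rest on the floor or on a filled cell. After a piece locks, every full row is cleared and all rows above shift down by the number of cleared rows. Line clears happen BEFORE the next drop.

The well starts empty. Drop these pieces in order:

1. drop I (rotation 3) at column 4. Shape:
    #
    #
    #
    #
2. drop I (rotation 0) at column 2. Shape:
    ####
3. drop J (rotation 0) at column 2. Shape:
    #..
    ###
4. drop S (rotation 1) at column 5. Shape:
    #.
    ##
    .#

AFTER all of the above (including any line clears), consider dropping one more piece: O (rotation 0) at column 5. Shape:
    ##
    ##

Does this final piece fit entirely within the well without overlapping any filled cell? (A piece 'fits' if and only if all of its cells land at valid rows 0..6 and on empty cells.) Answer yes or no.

Drop 1: I rot3 at col 4 lands with bottom-row=0; cleared 0 line(s) (total 0); column heights now [0 0 0 0 4 0 0], max=4
Drop 2: I rot0 at col 2 lands with bottom-row=4; cleared 0 line(s) (total 0); column heights now [0 0 5 5 5 5 0], max=5
Drop 3: J rot0 at col 2 lands with bottom-row=5; cleared 0 line(s) (total 0); column heights now [0 0 7 6 6 5 0], max=7
Drop 4: S rot1 at col 5 lands with bottom-row=4; cleared 0 line(s) (total 0); column heights now [0 0 7 6 6 7 6], max=7
Test piece O rot0 at col 5 (width 2): heights before test = [0 0 7 6 6 7 6]; fits = False

Answer: no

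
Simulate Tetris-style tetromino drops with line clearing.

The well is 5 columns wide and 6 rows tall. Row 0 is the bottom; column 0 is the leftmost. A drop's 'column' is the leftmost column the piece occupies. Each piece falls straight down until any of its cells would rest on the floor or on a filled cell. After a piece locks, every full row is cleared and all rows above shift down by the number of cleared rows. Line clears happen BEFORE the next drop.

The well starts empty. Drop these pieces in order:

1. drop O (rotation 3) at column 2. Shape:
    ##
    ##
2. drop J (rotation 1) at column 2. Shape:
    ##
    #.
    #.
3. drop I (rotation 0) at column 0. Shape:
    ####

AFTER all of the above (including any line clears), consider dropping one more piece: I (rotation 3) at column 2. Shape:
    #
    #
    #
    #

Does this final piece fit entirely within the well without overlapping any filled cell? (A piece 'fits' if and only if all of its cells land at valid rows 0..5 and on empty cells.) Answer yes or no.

Answer: no

Derivation:
Drop 1: O rot3 at col 2 lands with bottom-row=0; cleared 0 line(s) (total 0); column heights now [0 0 2 2 0], max=2
Drop 2: J rot1 at col 2 lands with bottom-row=2; cleared 0 line(s) (total 0); column heights now [0 0 5 5 0], max=5
Drop 3: I rot0 at col 0 lands with bottom-row=5; cleared 0 line(s) (total 0); column heights now [6 6 6 6 0], max=6
Test piece I rot3 at col 2 (width 1): heights before test = [6 6 6 6 0]; fits = False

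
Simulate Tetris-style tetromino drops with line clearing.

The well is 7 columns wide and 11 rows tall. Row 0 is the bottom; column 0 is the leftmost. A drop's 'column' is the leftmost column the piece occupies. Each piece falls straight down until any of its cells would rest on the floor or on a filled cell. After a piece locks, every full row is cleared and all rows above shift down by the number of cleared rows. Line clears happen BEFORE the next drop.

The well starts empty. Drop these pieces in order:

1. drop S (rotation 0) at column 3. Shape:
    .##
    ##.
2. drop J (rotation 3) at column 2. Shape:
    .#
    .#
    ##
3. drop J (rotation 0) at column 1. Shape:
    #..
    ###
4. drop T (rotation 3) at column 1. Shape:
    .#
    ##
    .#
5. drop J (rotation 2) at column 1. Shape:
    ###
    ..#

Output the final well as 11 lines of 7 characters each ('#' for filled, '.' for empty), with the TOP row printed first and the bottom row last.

Drop 1: S rot0 at col 3 lands with bottom-row=0; cleared 0 line(s) (total 0); column heights now [0 0 0 1 2 2 0], max=2
Drop 2: J rot3 at col 2 lands with bottom-row=1; cleared 0 line(s) (total 0); column heights now [0 0 2 4 2 2 0], max=4
Drop 3: J rot0 at col 1 lands with bottom-row=4; cleared 0 line(s) (total 0); column heights now [0 6 5 5 2 2 0], max=6
Drop 4: T rot3 at col 1 lands with bottom-row=5; cleared 0 line(s) (total 0); column heights now [0 7 8 5 2 2 0], max=8
Drop 5: J rot2 at col 1 lands with bottom-row=7; cleared 0 line(s) (total 0); column heights now [0 9 9 9 2 2 0], max=9

Answer: .......
.......
.###...
..##...
.##....
.##....
.###...
...#...
...#...
..####.
...##..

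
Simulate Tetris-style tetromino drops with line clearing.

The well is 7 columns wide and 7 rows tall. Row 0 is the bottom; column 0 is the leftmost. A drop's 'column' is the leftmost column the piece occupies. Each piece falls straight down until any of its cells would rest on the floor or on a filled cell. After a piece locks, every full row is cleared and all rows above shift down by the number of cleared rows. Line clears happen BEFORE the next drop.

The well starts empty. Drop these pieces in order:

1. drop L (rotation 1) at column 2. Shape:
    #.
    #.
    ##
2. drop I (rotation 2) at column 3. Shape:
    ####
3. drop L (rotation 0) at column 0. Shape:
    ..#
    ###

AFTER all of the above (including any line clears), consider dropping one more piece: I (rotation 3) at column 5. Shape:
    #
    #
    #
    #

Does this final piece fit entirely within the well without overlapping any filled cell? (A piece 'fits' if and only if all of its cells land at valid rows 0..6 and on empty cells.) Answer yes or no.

Answer: yes

Derivation:
Drop 1: L rot1 at col 2 lands with bottom-row=0; cleared 0 line(s) (total 0); column heights now [0 0 3 1 0 0 0], max=3
Drop 2: I rot2 at col 3 lands with bottom-row=1; cleared 0 line(s) (total 0); column heights now [0 0 3 2 2 2 2], max=3
Drop 3: L rot0 at col 0 lands with bottom-row=3; cleared 0 line(s) (total 0); column heights now [4 4 5 2 2 2 2], max=5
Test piece I rot3 at col 5 (width 1): heights before test = [4 4 5 2 2 2 2]; fits = True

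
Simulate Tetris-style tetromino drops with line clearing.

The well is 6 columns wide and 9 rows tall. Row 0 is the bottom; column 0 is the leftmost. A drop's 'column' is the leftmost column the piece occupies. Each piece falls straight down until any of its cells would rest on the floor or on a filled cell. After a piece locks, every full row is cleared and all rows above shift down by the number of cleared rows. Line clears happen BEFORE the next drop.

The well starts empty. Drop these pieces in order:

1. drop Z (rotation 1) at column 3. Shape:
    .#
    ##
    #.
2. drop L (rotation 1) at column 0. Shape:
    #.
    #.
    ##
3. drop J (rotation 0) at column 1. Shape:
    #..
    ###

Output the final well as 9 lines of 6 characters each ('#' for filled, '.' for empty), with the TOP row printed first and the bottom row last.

Drop 1: Z rot1 at col 3 lands with bottom-row=0; cleared 0 line(s) (total 0); column heights now [0 0 0 2 3 0], max=3
Drop 2: L rot1 at col 0 lands with bottom-row=0; cleared 0 line(s) (total 0); column heights now [3 1 0 2 3 0], max=3
Drop 3: J rot0 at col 1 lands with bottom-row=2; cleared 0 line(s) (total 0); column heights now [3 4 3 3 3 0], max=4

Answer: ......
......
......
......
......
.#....
#####.
#..##.
##.#..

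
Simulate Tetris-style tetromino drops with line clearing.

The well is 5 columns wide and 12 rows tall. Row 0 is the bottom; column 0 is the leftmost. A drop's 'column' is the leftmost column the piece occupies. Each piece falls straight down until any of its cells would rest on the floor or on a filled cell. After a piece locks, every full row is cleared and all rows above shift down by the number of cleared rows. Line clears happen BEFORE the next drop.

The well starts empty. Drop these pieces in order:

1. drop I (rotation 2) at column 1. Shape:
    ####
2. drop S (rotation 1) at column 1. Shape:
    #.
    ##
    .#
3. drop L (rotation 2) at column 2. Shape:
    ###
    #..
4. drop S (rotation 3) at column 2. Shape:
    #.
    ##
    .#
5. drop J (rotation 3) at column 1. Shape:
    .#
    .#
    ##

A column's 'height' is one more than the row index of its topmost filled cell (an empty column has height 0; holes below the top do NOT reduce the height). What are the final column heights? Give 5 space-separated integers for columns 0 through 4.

Drop 1: I rot2 at col 1 lands with bottom-row=0; cleared 0 line(s) (total 0); column heights now [0 1 1 1 1], max=1
Drop 2: S rot1 at col 1 lands with bottom-row=1; cleared 0 line(s) (total 0); column heights now [0 4 3 1 1], max=4
Drop 3: L rot2 at col 2 lands with bottom-row=3; cleared 0 line(s) (total 0); column heights now [0 4 5 5 5], max=5
Drop 4: S rot3 at col 2 lands with bottom-row=5; cleared 0 line(s) (total 0); column heights now [0 4 8 7 5], max=8
Drop 5: J rot3 at col 1 lands with bottom-row=8; cleared 0 line(s) (total 0); column heights now [0 9 11 7 5], max=11

Answer: 0 9 11 7 5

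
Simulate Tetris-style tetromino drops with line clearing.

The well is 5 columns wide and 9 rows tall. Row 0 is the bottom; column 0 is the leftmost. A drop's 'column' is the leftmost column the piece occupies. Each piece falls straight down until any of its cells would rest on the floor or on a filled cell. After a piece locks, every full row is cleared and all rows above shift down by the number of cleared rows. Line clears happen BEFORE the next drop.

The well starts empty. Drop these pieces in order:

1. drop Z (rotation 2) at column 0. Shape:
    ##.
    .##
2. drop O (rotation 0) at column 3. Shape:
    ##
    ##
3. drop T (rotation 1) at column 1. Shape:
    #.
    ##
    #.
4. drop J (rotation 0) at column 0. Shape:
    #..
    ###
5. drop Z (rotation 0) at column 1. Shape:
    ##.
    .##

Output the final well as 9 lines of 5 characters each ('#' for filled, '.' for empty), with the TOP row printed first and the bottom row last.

Drop 1: Z rot2 at col 0 lands with bottom-row=0; cleared 0 line(s) (total 0); column heights now [2 2 1 0 0], max=2
Drop 2: O rot0 at col 3 lands with bottom-row=0; cleared 0 line(s) (total 0); column heights now [2 2 1 2 2], max=2
Drop 3: T rot1 at col 1 lands with bottom-row=2; cleared 0 line(s) (total 0); column heights now [2 5 4 2 2], max=5
Drop 4: J rot0 at col 0 lands with bottom-row=5; cleared 0 line(s) (total 0); column heights now [7 6 6 2 2], max=7
Drop 5: Z rot0 at col 1 lands with bottom-row=6; cleared 0 line(s) (total 0); column heights now [7 8 8 7 2], max=8

Answer: .....
.##..
#.##.
###..
.#...
.##..
.#...
##.##
.####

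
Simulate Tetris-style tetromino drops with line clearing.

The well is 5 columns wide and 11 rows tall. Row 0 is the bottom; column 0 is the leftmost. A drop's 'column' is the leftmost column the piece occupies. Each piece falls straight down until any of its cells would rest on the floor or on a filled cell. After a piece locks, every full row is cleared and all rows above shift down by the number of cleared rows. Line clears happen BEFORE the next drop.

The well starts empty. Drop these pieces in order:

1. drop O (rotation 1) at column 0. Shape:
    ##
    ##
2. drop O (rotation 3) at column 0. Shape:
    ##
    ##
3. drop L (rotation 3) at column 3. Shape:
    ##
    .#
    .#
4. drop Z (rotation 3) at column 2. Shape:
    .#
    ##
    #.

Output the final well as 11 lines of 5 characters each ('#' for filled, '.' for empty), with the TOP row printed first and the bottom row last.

Drop 1: O rot1 at col 0 lands with bottom-row=0; cleared 0 line(s) (total 0); column heights now [2 2 0 0 0], max=2
Drop 2: O rot3 at col 0 lands with bottom-row=2; cleared 0 line(s) (total 0); column heights now [4 4 0 0 0], max=4
Drop 3: L rot3 at col 3 lands with bottom-row=0; cleared 0 line(s) (total 0); column heights now [4 4 0 3 3], max=4
Drop 4: Z rot3 at col 2 lands with bottom-row=2; cleared 1 line(s) (total 1); column heights now [3 3 3 4 2], max=4

Answer: .....
.....
.....
.....
.....
.....
.....
...#.
####.
##..#
##..#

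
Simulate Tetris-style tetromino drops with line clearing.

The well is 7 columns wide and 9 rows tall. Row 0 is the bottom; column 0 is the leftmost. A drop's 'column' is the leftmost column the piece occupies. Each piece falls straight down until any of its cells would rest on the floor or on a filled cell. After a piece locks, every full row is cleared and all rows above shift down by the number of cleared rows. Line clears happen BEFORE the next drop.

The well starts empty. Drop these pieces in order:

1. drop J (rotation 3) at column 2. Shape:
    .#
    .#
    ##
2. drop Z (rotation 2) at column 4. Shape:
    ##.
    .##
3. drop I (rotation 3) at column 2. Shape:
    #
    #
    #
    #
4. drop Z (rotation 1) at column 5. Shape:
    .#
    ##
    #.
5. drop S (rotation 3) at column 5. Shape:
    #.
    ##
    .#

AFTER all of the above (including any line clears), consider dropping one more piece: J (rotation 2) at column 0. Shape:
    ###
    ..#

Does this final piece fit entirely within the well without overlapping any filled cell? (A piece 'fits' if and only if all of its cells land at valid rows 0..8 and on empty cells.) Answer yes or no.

Answer: yes

Derivation:
Drop 1: J rot3 at col 2 lands with bottom-row=0; cleared 0 line(s) (total 0); column heights now [0 0 1 3 0 0 0], max=3
Drop 2: Z rot2 at col 4 lands with bottom-row=0; cleared 0 line(s) (total 0); column heights now [0 0 1 3 2 2 1], max=3
Drop 3: I rot3 at col 2 lands with bottom-row=1; cleared 0 line(s) (total 0); column heights now [0 0 5 3 2 2 1], max=5
Drop 4: Z rot1 at col 5 lands with bottom-row=2; cleared 0 line(s) (total 0); column heights now [0 0 5 3 2 4 5], max=5
Drop 5: S rot3 at col 5 lands with bottom-row=5; cleared 0 line(s) (total 0); column heights now [0 0 5 3 2 8 7], max=8
Test piece J rot2 at col 0 (width 3): heights before test = [0 0 5 3 2 8 7]; fits = True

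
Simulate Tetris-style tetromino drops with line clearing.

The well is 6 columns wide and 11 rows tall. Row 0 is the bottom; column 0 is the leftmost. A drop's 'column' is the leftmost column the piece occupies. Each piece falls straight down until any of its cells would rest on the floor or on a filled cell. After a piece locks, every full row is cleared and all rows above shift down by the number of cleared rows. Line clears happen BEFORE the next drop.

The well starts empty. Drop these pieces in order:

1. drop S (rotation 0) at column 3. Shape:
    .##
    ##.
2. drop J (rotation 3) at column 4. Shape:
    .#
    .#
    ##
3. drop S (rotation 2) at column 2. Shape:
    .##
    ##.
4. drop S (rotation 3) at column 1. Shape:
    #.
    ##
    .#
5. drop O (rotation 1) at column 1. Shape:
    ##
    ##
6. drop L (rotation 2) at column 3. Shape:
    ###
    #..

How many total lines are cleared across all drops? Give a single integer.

Drop 1: S rot0 at col 3 lands with bottom-row=0; cleared 0 line(s) (total 0); column heights now [0 0 0 1 2 2], max=2
Drop 2: J rot3 at col 4 lands with bottom-row=2; cleared 0 line(s) (total 0); column heights now [0 0 0 1 3 5], max=5
Drop 3: S rot2 at col 2 lands with bottom-row=2; cleared 0 line(s) (total 0); column heights now [0 0 3 4 4 5], max=5
Drop 4: S rot3 at col 1 lands with bottom-row=3; cleared 0 line(s) (total 0); column heights now [0 6 5 4 4 5], max=6
Drop 5: O rot1 at col 1 lands with bottom-row=6; cleared 0 line(s) (total 0); column heights now [0 8 8 4 4 5], max=8
Drop 6: L rot2 at col 3 lands with bottom-row=4; cleared 0 line(s) (total 0); column heights now [0 8 8 6 6 6], max=8

Answer: 0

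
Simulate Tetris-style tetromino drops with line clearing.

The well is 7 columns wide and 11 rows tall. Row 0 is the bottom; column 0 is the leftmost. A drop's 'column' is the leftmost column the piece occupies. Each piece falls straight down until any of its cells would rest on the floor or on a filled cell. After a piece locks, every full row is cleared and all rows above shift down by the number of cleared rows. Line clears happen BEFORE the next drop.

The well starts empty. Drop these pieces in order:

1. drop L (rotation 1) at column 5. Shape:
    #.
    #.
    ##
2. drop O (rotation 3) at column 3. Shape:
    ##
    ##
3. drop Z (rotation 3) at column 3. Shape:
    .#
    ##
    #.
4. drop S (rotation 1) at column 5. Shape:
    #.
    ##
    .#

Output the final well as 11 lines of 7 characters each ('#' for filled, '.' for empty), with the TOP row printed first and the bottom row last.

Drop 1: L rot1 at col 5 lands with bottom-row=0; cleared 0 line(s) (total 0); column heights now [0 0 0 0 0 3 1], max=3
Drop 2: O rot3 at col 3 lands with bottom-row=0; cleared 0 line(s) (total 0); column heights now [0 0 0 2 2 3 1], max=3
Drop 3: Z rot3 at col 3 lands with bottom-row=2; cleared 0 line(s) (total 0); column heights now [0 0 0 4 5 3 1], max=5
Drop 4: S rot1 at col 5 lands with bottom-row=2; cleared 0 line(s) (total 0); column heights now [0 0 0 4 5 5 4], max=5

Answer: .......
.......
.......
.......
.......
.......
....##.
...####
...#.##
...###.
...####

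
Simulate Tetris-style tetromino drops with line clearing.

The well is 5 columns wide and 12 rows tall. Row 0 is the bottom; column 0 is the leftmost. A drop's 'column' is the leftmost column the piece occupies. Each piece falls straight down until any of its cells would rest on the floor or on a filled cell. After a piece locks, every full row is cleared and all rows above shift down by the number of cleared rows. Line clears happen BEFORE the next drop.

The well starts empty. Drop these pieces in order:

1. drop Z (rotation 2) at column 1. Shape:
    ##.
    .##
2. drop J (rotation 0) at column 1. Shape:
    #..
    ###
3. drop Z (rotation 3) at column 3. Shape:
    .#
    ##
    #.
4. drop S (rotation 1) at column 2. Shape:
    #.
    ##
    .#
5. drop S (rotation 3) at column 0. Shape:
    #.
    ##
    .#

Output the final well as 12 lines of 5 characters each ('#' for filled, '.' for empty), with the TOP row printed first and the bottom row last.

Drop 1: Z rot2 at col 1 lands with bottom-row=0; cleared 0 line(s) (total 0); column heights now [0 2 2 1 0], max=2
Drop 2: J rot0 at col 1 lands with bottom-row=2; cleared 0 line(s) (total 0); column heights now [0 4 3 3 0], max=4
Drop 3: Z rot3 at col 3 lands with bottom-row=3; cleared 0 line(s) (total 0); column heights now [0 4 3 5 6], max=6
Drop 4: S rot1 at col 2 lands with bottom-row=5; cleared 0 line(s) (total 0); column heights now [0 4 8 7 6], max=8
Drop 5: S rot3 at col 0 lands with bottom-row=4; cleared 0 line(s) (total 0); column heights now [7 6 8 7 6], max=8

Answer: .....
.....
.....
.....
..#..
#.##.
##.##
.#.##
.#.#.
.###.
.##..
..##.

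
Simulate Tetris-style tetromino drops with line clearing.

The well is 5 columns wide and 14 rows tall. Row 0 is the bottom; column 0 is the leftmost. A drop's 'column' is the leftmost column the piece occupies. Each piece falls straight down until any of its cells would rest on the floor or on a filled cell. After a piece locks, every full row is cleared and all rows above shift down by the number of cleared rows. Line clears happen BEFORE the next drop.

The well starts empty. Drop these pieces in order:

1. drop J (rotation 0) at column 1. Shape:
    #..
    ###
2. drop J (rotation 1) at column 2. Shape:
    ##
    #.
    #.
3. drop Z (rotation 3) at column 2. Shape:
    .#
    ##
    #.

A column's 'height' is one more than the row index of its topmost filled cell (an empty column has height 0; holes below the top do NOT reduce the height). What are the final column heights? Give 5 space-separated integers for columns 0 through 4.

Answer: 0 2 6 7 0

Derivation:
Drop 1: J rot0 at col 1 lands with bottom-row=0; cleared 0 line(s) (total 0); column heights now [0 2 1 1 0], max=2
Drop 2: J rot1 at col 2 lands with bottom-row=1; cleared 0 line(s) (total 0); column heights now [0 2 4 4 0], max=4
Drop 3: Z rot3 at col 2 lands with bottom-row=4; cleared 0 line(s) (total 0); column heights now [0 2 6 7 0], max=7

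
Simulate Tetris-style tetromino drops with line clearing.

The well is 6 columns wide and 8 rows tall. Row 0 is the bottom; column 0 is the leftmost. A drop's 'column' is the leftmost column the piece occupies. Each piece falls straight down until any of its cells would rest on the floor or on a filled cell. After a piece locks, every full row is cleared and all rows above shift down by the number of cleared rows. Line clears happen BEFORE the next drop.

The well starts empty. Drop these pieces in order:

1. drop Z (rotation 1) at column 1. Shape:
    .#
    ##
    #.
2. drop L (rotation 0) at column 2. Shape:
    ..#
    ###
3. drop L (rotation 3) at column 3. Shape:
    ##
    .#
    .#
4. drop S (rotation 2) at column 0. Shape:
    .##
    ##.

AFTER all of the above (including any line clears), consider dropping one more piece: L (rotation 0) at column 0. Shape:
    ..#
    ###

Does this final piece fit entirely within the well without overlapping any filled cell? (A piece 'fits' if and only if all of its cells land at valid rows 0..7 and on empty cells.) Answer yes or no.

Answer: yes

Derivation:
Drop 1: Z rot1 at col 1 lands with bottom-row=0; cleared 0 line(s) (total 0); column heights now [0 2 3 0 0 0], max=3
Drop 2: L rot0 at col 2 lands with bottom-row=3; cleared 0 line(s) (total 0); column heights now [0 2 4 4 5 0], max=5
Drop 3: L rot3 at col 3 lands with bottom-row=5; cleared 0 line(s) (total 0); column heights now [0 2 4 8 8 0], max=8
Drop 4: S rot2 at col 0 lands with bottom-row=3; cleared 0 line(s) (total 0); column heights now [4 5 5 8 8 0], max=8
Test piece L rot0 at col 0 (width 3): heights before test = [4 5 5 8 8 0]; fits = True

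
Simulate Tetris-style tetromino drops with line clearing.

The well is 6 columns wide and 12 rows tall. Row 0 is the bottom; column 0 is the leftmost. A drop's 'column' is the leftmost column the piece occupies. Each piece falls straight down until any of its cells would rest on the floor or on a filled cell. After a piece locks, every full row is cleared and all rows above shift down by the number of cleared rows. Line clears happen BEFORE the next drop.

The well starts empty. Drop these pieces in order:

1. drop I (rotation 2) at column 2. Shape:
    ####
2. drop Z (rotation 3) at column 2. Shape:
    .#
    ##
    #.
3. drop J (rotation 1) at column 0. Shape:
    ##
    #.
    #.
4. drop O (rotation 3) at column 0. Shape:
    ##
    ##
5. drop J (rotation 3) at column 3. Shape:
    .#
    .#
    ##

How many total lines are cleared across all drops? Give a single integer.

Drop 1: I rot2 at col 2 lands with bottom-row=0; cleared 0 line(s) (total 0); column heights now [0 0 1 1 1 1], max=1
Drop 2: Z rot3 at col 2 lands with bottom-row=1; cleared 0 line(s) (total 0); column heights now [0 0 3 4 1 1], max=4
Drop 3: J rot1 at col 0 lands with bottom-row=0; cleared 0 line(s) (total 0); column heights now [3 3 3 4 1 1], max=4
Drop 4: O rot3 at col 0 lands with bottom-row=3; cleared 0 line(s) (total 0); column heights now [5 5 3 4 1 1], max=5
Drop 5: J rot3 at col 3 lands with bottom-row=4; cleared 0 line(s) (total 0); column heights now [5 5 3 5 7 1], max=7

Answer: 0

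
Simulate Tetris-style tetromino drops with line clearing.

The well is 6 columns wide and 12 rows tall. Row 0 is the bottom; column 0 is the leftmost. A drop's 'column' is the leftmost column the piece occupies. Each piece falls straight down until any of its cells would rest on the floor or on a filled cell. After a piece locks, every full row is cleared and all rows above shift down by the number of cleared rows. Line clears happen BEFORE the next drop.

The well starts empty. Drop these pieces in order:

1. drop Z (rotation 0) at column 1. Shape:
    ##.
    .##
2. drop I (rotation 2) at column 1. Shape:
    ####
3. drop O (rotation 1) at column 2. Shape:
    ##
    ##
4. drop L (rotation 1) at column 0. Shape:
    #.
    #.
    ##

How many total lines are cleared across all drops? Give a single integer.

Answer: 0

Derivation:
Drop 1: Z rot0 at col 1 lands with bottom-row=0; cleared 0 line(s) (total 0); column heights now [0 2 2 1 0 0], max=2
Drop 2: I rot2 at col 1 lands with bottom-row=2; cleared 0 line(s) (total 0); column heights now [0 3 3 3 3 0], max=3
Drop 3: O rot1 at col 2 lands with bottom-row=3; cleared 0 line(s) (total 0); column heights now [0 3 5 5 3 0], max=5
Drop 4: L rot1 at col 0 lands with bottom-row=3; cleared 0 line(s) (total 0); column heights now [6 4 5 5 3 0], max=6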